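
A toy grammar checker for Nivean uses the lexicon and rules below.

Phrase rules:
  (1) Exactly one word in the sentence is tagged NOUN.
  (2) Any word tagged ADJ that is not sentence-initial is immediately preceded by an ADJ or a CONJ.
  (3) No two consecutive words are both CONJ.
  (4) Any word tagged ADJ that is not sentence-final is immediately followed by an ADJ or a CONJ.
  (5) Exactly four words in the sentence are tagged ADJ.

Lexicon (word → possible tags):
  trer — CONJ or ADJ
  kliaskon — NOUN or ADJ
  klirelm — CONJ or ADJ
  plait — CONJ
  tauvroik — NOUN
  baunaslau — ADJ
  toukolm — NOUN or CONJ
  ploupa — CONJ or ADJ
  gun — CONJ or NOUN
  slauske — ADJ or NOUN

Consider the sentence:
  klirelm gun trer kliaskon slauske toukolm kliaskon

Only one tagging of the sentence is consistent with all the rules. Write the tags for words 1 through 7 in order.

Candidates per position — 1:klirelm {CONJ,ADJ}; 2:gun {CONJ,NOUN}; 3:trer {CONJ,ADJ}; 4:kliaskon {NOUN,ADJ}; 5:slauske {ADJ,NOUN}; 6:toukolm {NOUN,CONJ}; 7:kliaskon {NOUN,ADJ}.
The remaining ambiguous positions (1, 2, 3, 4, 5, 6, 7) are resolved jointly — only one combination satisfies every rule.
The only consistent sequence is: ADJ CONJ ADJ ADJ ADJ CONJ NOUN.
Check: rule 1 holds; rule 2 holds; rule 3 holds; rule 4 holds; rule 5 holds.

ADJ CONJ ADJ ADJ ADJ CONJ NOUN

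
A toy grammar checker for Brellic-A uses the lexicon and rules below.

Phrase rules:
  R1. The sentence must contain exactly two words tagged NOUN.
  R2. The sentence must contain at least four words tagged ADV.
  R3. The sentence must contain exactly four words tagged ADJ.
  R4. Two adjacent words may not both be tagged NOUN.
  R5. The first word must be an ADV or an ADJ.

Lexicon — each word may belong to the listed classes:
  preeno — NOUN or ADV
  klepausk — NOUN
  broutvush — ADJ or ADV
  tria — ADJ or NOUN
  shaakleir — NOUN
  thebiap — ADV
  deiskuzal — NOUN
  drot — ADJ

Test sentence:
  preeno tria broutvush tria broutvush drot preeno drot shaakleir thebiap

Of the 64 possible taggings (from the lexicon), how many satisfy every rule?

Candidates per position — 1:preeno {NOUN,ADV}; 2:tria {ADJ,NOUN}; 3:broutvush {ADJ,ADV}; 4:tria {ADJ,NOUN}; 5:broutvush {ADJ,ADV}; 6:drot {ADJ}; 7:preeno {NOUN,ADV}; 8:drot {ADJ}; 9:shaakleir {NOUN}; 10:thebiap {ADV}.
There are 64 candidate sequences in total.
The sequences that satisfy every rule: ADV ADJ ADJ NOUN ADV ADJ ADV ADJ NOUN ADV; ADV ADJ ADV ADJ ADV ADJ NOUN ADJ NOUN ADV; ADV ADJ ADV NOUN ADJ ADJ ADV ADJ NOUN ADV; ADV NOUN ADJ ADJ ADV ADJ ADV ADJ NOUN ADV; ADV NOUN ADV ADJ ADJ ADJ ADV ADJ NOUN ADV.
Count = 5.

5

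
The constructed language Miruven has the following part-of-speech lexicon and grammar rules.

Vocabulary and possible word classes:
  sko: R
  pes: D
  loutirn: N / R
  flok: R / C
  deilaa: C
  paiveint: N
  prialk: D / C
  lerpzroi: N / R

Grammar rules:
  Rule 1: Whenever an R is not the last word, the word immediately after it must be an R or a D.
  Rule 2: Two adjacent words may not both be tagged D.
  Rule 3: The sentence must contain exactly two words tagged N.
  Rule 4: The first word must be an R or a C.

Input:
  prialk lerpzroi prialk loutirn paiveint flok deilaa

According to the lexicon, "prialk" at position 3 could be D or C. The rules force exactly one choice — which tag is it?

Candidates per position — 1:prialk {D,C}; 2:lerpzroi {N,R}; 3:prialk {D,C}; 4:loutirn {N,R}; 5:paiveint {N}; 6:flok {R,C}; 7:deilaa {C}.
Position 1: D is ruled out by rule 4; that leaves C.
Position 4: R is ruled out by rule 1; that leaves N.
Position 6: R is ruled out by rule 1; that leaves C.
Position 2: N is ruled out by rule 3; that leaves R.
Position 3: C is ruled out by rule 1; that leaves D.
The only consistent sequence is: C R D N N C C.
Checking: rule 1 satisfied; rule 2 satisfied; rule 3 satisfied; rule 4 satisfied.

D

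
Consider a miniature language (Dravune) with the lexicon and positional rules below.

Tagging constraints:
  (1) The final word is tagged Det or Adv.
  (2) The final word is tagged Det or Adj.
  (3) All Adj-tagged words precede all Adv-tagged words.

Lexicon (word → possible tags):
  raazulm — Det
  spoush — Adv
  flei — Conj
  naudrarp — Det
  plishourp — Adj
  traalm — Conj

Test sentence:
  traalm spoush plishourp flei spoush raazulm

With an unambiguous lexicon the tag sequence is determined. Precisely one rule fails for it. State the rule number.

Fixed tagging: Conj Adv Adj Conj Adv Det.
Checking each rule: R1 ✓, R2 ✓, R3 ✗.
Only rule 3 fails.

3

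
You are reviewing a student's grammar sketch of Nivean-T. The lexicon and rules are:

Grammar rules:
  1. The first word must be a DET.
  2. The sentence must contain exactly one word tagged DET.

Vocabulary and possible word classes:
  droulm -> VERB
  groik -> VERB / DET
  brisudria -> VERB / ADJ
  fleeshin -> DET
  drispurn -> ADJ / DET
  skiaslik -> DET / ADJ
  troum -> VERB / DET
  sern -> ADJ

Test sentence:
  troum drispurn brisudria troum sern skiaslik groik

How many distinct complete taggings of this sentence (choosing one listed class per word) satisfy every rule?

2

Candidates per position — 1:troum {VERB,DET}; 2:drispurn {ADJ,DET}; 3:brisudria {VERB,ADJ}; 4:troum {VERB,DET}; 5:sern {ADJ}; 6:skiaslik {DET,ADJ}; 7:groik {VERB,DET}.
There are 64 candidate sequences in total.
The sequences that satisfy every rule: DET ADJ VERB VERB ADJ ADJ VERB; DET ADJ ADJ VERB ADJ ADJ VERB.
Count = 2.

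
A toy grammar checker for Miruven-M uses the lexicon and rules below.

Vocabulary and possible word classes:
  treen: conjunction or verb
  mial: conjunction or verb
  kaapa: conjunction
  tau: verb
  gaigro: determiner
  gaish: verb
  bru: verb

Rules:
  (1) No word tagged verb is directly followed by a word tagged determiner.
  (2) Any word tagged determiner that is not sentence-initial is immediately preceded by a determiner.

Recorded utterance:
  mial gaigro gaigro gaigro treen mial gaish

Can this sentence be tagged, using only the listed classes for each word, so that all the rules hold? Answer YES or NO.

Candidates per position — 1:mial {conjunction,verb}; 2:gaigro {determiner}; 3:gaigro {determiner}; 4:gaigro {determiner}; 5:treen {conjunction,verb}; 6:mial {conjunction,verb}; 7:gaish {verb}.
Rule 2 cannot be satisfied by any choice of tags from the lexicon.
So there is no consistent tagging.

NO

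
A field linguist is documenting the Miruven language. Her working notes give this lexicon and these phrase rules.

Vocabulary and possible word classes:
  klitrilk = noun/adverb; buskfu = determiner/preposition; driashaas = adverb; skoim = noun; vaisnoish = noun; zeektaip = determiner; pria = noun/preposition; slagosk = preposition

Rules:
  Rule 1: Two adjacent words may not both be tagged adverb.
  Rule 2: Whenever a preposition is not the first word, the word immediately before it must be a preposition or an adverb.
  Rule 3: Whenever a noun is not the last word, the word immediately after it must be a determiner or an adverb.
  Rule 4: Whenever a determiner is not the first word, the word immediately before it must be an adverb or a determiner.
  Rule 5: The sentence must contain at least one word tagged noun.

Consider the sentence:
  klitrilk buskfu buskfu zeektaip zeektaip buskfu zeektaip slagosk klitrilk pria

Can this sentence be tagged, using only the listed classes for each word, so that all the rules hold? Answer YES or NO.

Candidates per position — 1:klitrilk {noun,adverb}; 2:buskfu {determiner,preposition}; 3:buskfu {determiner,preposition}; 4:zeektaip {determiner}; 5:zeektaip {determiner}; 6:buskfu {determiner,preposition}; 7:zeektaip {determiner}; 8:slagosk {preposition}; 9:klitrilk {noun,adverb}; 10:pria {noun,preposition}.
Rule 2 cannot be satisfied by any choice of tags from the lexicon.
So there is no consistent tagging.

NO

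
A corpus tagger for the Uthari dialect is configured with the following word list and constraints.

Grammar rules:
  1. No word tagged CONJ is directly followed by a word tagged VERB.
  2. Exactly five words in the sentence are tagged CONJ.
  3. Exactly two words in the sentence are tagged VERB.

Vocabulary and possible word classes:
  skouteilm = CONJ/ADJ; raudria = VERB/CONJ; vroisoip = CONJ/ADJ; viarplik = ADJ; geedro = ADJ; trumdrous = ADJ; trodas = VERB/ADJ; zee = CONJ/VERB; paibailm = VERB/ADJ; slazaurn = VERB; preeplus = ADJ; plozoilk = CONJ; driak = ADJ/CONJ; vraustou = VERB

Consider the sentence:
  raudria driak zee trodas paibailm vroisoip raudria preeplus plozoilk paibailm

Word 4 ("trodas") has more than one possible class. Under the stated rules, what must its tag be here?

Candidates per position — 1:raudria {VERB,CONJ}; 2:driak {ADJ,CONJ}; 3:zee {CONJ,VERB}; 4:trodas {VERB,ADJ}; 5:paibailm {VERB,ADJ}; 6:vroisoip {CONJ,ADJ}; 7:raudria {VERB,CONJ}; 8:preeplus {ADJ}; 9:plozoilk {CONJ}; 10:paibailm {VERB,ADJ}.
Position 10: tagging it VERB would leave rule 1 unsatisfiable, so it must be ADJ.
Position 4: the remaining choice is settled jointly with positions 1, 2, 3, 5, 6, 7 — only ADJ at position 4 is part of a tagging that satisfies every rule.
That leaves exactly one tagging: VERB CONJ CONJ ADJ VERB CONJ CONJ ADJ CONJ ADJ.
Verifying each rule — rule 1 holds; rule 2 holds; rule 3 holds.

ADJ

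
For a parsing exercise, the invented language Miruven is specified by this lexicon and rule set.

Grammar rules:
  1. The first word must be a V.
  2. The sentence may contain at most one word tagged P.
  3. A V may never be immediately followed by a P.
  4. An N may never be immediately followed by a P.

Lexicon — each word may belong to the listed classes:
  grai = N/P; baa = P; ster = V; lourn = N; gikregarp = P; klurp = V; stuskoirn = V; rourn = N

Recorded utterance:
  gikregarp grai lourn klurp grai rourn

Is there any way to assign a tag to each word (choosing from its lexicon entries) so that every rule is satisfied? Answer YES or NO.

NO

Candidates per position — 1:gikregarp {P}; 2:grai {N,P}; 3:lourn {N}; 4:klurp {V}; 5:grai {N,P}; 6:rourn {N}.
Rule 1 cannot be satisfied by any choice of tags from the lexicon.
So there is no consistent tagging.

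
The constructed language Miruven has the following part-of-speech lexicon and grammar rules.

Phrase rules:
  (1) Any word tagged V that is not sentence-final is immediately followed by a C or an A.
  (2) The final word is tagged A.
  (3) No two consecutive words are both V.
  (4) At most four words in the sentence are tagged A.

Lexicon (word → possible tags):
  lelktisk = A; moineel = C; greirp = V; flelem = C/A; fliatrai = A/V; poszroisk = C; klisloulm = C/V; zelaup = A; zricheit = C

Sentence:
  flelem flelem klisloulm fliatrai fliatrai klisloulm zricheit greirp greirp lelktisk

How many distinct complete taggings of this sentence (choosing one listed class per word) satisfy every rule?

Candidates per position — 1:flelem {C,A}; 2:flelem {C,A}; 3:klisloulm {C,V}; 4:fliatrai {A,V}; 5:fliatrai {A,V}; 6:klisloulm {C,V}; 7:zricheit {C}; 8:greirp {V}; 9:greirp {V}; 10:lelktisk {A}.
There are 64 candidate sequences in total.
Rule 1 cannot be satisfied by any choice of tags from the lexicon.
So there is no consistent tagging.
Count = 0.

0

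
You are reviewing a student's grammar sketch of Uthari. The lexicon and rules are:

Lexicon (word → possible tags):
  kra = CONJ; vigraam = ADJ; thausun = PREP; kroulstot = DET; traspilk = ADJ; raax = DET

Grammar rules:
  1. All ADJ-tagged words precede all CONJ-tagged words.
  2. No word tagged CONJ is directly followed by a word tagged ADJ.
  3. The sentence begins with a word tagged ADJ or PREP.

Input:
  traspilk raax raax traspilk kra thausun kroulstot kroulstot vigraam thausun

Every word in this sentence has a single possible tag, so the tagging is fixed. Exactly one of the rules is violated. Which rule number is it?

Fixed tagging: ADJ DET DET ADJ CONJ PREP DET DET ADJ PREP.
Checking each rule: R1 fails, R2 ok, R3 ok.
Only rule 1 fails.

1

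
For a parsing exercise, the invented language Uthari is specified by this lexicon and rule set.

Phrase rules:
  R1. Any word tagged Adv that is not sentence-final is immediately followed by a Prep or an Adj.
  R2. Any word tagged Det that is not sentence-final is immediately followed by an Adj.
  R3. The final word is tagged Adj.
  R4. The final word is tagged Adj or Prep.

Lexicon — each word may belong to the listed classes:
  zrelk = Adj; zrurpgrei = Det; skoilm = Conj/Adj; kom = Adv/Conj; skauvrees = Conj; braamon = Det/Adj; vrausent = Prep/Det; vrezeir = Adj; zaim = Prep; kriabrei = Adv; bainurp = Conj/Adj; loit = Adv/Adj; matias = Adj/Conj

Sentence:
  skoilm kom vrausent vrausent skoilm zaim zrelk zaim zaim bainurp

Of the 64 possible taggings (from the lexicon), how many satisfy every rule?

Candidates per position — 1:skoilm {Conj,Adj}; 2:kom {Adv,Conj}; 3:vrausent {Prep,Det}; 4:vrausent {Prep,Det}; 5:skoilm {Conj,Adj}; 6:zaim {Prep}; 7:zrelk {Adj}; 8:zaim {Prep}; 9:zaim {Prep}; 10:bainurp {Conj,Adj}.
There are 64 candidate sequences in total.
Checking each against the rules leaves 12 sequences.
Count = 12.

12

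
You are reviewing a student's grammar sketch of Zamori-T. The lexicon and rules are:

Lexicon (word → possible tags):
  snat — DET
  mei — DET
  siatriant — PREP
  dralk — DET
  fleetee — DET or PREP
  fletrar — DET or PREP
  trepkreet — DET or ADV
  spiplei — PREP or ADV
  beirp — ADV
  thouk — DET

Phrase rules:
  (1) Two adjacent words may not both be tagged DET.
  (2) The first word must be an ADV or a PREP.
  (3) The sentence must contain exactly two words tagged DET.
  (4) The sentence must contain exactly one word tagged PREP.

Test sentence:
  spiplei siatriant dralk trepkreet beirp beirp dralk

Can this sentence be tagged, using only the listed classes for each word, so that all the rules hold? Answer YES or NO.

YES

Candidates per position — 1:spiplei {PREP,ADV}; 2:siatriant {PREP}; 3:dralk {DET}; 4:trepkreet {DET,ADV}; 5:beirp {ADV}; 6:beirp {ADV}; 7:dralk {DET}.
One satisfying assignment: ADV PREP DET ADV ADV ADV DET.
Verifying each rule — rule 1 holds; rule 2 holds; rule 3 holds; rule 4 holds.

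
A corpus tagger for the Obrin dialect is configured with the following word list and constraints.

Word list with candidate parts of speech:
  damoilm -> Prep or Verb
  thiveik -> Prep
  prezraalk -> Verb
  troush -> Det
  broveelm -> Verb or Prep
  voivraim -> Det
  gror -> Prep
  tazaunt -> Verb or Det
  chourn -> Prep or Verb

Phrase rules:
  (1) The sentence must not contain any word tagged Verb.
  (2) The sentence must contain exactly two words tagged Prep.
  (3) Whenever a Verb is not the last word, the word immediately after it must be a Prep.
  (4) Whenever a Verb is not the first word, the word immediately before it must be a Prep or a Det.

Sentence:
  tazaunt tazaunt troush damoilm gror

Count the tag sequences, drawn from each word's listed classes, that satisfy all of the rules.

1

Candidates per position — 1:tazaunt {Verb,Det}; 2:tazaunt {Verb,Det}; 3:troush {Det}; 4:damoilm {Prep,Verb}; 5:gror {Prep}.
There are 8 candidate sequences in total.
The sequences that satisfy every rule: Det Det Det Prep Prep.
Count = 1.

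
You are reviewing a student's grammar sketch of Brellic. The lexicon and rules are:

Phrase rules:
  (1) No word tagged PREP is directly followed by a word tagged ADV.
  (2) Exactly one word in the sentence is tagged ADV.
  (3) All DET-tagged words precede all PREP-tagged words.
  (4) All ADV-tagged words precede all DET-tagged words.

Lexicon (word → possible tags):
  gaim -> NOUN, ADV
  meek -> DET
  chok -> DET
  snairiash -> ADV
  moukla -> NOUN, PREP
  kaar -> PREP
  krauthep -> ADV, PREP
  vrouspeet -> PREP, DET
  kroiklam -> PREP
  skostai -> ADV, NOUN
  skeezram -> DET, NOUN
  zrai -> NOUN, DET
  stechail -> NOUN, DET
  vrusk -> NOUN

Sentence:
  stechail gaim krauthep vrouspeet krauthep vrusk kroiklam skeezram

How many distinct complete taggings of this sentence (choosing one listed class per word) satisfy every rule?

3

Candidates per position — 1:stechail {NOUN,DET}; 2:gaim {NOUN,ADV}; 3:krauthep {ADV,PREP}; 4:vrouspeet {PREP,DET}; 5:krauthep {ADV,PREP}; 6:vrusk {NOUN}; 7:kroiklam {PREP}; 8:skeezram {DET,NOUN}.
There are 64 candidate sequences in total.
The sequences that satisfy every rule: NOUN NOUN ADV PREP PREP NOUN PREP NOUN; NOUN NOUN ADV DET PREP NOUN PREP NOUN; NOUN ADV PREP PREP PREP NOUN PREP NOUN.
Count = 3.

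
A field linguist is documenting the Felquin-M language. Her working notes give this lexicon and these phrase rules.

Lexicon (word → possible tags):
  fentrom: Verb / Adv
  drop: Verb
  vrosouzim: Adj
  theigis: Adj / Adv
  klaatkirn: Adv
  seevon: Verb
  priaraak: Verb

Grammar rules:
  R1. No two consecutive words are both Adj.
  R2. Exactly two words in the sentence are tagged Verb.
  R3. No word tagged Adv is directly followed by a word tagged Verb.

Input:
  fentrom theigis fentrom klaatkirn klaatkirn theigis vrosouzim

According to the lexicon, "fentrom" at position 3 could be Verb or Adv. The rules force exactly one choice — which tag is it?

Verb

Candidates per position — 1:fentrom {Verb,Adv}; 2:theigis {Adj,Adv}; 3:fentrom {Verb,Adv}; 4:klaatkirn {Adv}; 5:klaatkirn {Adv}; 6:theigis {Adj,Adv}; 7:vrosouzim {Adj}.
Position 1: tagging it Adv would leave rule 2 unsatisfiable, so it must be Verb.
Position 3: tagging it Adv would leave rule 2 unsatisfiable, so it must be Verb.
Position 6: tagging it Adj would leave rule 1 unsatisfiable, so it must be Adv.
Position 2: tagging it Adv would leave rule 3 unsatisfiable, so it must be Adj.
The unique satisfying tagging is: Verb Adj Verb Adv Adv Adv Adj.
Rule-by-rule: rule 1 ok; rule 2 ok; rule 3 ok.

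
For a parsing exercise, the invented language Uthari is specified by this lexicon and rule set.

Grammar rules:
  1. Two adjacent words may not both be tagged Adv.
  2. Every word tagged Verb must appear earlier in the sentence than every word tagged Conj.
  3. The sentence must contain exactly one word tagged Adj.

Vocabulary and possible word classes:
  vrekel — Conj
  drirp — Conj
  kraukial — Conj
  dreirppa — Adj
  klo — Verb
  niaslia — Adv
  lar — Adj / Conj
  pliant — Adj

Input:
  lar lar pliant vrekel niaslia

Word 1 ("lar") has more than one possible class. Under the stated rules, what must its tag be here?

Conj

Candidates per position — 1:lar {Adj,Conj}; 2:lar {Adj,Conj}; 3:pliant {Adj}; 4:vrekel {Conj}; 5:niaslia {Adv}.
Position 1: tagging it Adj would leave rule 3 unsatisfiable, so it must be Conj.
Position 2: tagging it Adj would leave rule 3 unsatisfiable, so it must be Conj.
So the tagging must be: Conj Conj Adj Conj Adv.
Checking: rule 1 holds; rule 2 holds; rule 3 holds.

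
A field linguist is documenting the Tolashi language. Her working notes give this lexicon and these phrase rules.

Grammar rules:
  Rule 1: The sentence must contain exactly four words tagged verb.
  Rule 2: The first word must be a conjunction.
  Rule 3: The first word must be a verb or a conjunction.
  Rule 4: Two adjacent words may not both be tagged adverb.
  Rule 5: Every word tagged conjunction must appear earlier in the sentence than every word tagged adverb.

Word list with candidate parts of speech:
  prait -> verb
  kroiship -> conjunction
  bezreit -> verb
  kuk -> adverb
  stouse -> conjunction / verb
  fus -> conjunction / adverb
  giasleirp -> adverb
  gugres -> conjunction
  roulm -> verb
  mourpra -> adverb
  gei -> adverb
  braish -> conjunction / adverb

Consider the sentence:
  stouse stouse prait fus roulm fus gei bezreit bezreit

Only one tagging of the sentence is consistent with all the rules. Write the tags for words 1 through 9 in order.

conjunction conjunction verb conjunction verb conjunction adverb verb verb

Candidates per position — 1:stouse {conjunction,verb}; 2:stouse {conjunction,verb}; 3:prait {verb}; 4:fus {conjunction,adverb}; 5:roulm {verb}; 6:fus {conjunction,adverb}; 7:gei {adverb}; 8:bezreit {verb}; 9:bezreit {verb}.
At position 1, choosing verb makes rule 1 impossible to satisfy; hence conjunction.
At position 2, choosing verb makes rule 1 impossible to satisfy; hence conjunction.
At position 6, choosing adverb makes rule 4 impossible to satisfy; hence conjunction.
At position 4, choosing adverb makes rule 5 impossible to satisfy; hence conjunction.
The only consistent sequence is: conjunction conjunction verb conjunction verb conjunction adverb verb verb.
Checking: rule 1 satisfied; rule 2 satisfied; rule 3 satisfied; rule 4 satisfied; rule 5 satisfied.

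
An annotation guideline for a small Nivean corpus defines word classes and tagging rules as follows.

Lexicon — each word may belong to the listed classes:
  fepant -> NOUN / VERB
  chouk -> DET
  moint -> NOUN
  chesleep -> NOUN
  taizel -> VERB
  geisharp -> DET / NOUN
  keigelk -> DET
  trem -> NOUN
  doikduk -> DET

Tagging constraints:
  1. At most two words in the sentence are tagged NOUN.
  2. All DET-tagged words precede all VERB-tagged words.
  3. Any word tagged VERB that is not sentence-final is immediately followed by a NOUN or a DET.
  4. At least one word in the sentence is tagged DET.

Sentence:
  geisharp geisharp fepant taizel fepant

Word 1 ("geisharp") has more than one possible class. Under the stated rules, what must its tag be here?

Candidates per position — 1:geisharp {DET,NOUN}; 2:geisharp {DET,NOUN}; 3:fepant {NOUN,VERB}; 4:taizel {VERB}; 5:fepant {NOUN,VERB}.
If word 3 were VERB, no tagging could satisfy rule 3; so word 3 is NOUN.
If word 5 were VERB, no tagging could satisfy rule 3; so word 5 is NOUN.
If word 1 were NOUN, no tagging could satisfy rule 1; so word 1 is DET.
If word 2 were NOUN, no tagging could satisfy rule 1; so word 2 is DET.
The only consistent sequence is: DET DET NOUN VERB NOUN.
Rule-by-rule: rule 1 satisfied; rule 2 satisfied; rule 3 satisfied; rule 4 satisfied.

DET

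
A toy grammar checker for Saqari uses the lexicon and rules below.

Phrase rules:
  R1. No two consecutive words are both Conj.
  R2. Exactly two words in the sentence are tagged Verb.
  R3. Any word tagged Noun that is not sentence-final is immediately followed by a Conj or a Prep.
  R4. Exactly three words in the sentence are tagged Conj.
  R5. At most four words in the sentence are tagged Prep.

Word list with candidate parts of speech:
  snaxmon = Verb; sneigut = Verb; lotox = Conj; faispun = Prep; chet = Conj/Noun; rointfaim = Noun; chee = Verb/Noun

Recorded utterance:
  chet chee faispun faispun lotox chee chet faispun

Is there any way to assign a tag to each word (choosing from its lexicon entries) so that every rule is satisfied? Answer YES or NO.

YES

Candidates per position — 1:chet {Conj,Noun}; 2:chee {Verb,Noun}; 3:faispun {Prep}; 4:faispun {Prep}; 5:lotox {Conj}; 6:chee {Verb,Noun}; 7:chet {Conj,Noun}; 8:faispun {Prep}.
One satisfying assignment: Conj Verb Prep Prep Conj Verb Conj Prep.
Verifying each rule — rule 1 holds; rule 2 holds; rule 3 holds; rule 4 holds; rule 5 holds.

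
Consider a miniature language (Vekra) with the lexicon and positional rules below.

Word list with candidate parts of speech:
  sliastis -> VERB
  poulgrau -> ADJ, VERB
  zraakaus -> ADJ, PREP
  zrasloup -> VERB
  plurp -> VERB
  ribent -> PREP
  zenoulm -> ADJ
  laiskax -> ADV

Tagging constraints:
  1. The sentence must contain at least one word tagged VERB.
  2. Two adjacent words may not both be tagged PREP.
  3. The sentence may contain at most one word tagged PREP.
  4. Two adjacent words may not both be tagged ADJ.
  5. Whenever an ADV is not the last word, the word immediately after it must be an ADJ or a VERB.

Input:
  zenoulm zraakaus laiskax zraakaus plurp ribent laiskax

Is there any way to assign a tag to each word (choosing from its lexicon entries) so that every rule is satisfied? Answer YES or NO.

Candidates per position — 1:zenoulm {ADJ}; 2:zraakaus {ADJ,PREP}; 3:laiskax {ADV}; 4:zraakaus {ADJ,PREP}; 5:plurp {VERB}; 6:ribent {PREP}; 7:laiskax {ADV}.
Every candidate sequence violates at least one rule; no consistent tagging exists.

NO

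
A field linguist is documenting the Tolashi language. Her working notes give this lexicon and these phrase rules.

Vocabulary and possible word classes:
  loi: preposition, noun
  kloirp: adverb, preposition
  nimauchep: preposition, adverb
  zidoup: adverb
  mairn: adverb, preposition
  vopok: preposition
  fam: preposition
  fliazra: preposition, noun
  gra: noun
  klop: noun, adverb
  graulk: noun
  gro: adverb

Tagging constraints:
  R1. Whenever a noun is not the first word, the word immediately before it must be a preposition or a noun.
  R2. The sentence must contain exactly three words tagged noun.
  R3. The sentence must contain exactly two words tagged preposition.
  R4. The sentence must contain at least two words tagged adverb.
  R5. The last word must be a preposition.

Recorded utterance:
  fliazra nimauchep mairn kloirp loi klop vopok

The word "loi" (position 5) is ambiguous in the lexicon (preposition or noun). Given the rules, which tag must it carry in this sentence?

Candidates per position — 1:fliazra {preposition,noun}; 2:nimauchep {preposition,adverb}; 3:mairn {adverb,preposition}; 4:kloirp {adverb,preposition}; 5:loi {preposition,noun}; 6:klop {noun,adverb}; 7:vopok {preposition}.
If word 1 were preposition, no tagging could satisfy rule 2; so word 1 is noun.
If word 5 were preposition, no tagging could satisfy rule 2; so word 5 is noun.
If word 6 were adverb, no tagging could satisfy rule 2; so word 6 is noun.
If word 4 were adverb, no tagging could satisfy rule 1; so word 4 is preposition.
If word 2 were preposition, no tagging could satisfy rule 3; so word 2 is adverb.
If word 3 were preposition, no tagging could satisfy rule 3; so word 3 is adverb.
The unique satisfying tagging is: noun adverb adverb preposition noun noun preposition.
Verifying each rule — rule 1 ✓; rule 2 ✓; rule 3 ✓; rule 4 ✓; rule 5 ✓.

noun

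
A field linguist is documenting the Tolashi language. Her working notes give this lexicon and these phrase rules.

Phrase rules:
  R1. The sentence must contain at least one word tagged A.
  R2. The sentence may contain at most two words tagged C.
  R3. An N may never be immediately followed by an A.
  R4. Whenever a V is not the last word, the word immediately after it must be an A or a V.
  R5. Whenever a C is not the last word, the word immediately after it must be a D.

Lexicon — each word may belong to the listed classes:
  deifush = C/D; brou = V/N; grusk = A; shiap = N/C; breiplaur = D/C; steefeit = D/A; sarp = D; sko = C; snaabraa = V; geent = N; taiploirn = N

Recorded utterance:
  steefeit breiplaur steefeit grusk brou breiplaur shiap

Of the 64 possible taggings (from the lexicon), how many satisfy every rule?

12

Candidates per position — 1:steefeit {D,A}; 2:breiplaur {D,C}; 3:steefeit {D,A}; 4:grusk {A}; 5:brou {V,N}; 6:breiplaur {D,C}; 7:shiap {N,C}.
There are 64 candidate sequences in total.
Checking each against the rules leaves 12 sequences.
Count = 12.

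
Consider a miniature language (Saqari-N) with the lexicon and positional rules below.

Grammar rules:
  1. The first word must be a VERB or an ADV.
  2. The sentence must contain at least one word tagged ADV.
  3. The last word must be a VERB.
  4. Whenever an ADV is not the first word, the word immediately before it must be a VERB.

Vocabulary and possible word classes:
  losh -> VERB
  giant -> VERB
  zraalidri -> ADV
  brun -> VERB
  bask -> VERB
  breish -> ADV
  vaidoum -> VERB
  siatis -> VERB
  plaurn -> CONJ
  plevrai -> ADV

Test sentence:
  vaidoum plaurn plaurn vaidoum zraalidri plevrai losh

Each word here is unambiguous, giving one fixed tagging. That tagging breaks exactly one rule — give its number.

4

Fixed tagging: VERB CONJ CONJ VERB ADV ADV VERB.
Checking each rule: R1 ✓, R2 ✓, R3 ✓, R4 ✗.
Only rule 4 fails.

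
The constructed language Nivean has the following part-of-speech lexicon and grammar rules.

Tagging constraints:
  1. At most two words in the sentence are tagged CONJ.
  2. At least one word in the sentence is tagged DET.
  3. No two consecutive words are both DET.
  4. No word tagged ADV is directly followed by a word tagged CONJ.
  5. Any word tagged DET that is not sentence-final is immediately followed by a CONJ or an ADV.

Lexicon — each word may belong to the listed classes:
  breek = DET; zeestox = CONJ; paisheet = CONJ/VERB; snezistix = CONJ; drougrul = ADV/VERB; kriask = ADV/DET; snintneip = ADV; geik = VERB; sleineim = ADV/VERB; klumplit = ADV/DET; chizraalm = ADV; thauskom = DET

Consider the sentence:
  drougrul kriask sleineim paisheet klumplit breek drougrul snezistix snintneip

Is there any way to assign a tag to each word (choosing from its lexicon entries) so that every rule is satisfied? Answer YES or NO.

NO

Candidates per position — 1:drougrul {ADV,VERB}; 2:kriask {ADV,DET}; 3:sleineim {ADV,VERB}; 4:paisheet {CONJ,VERB}; 5:klumplit {ADV,DET}; 6:breek {DET}; 7:drougrul {ADV,VERB}; 8:snezistix {CONJ}; 9:snintneip {ADV}.
Every candidate sequence violates at least one rule; no consistent tagging exists.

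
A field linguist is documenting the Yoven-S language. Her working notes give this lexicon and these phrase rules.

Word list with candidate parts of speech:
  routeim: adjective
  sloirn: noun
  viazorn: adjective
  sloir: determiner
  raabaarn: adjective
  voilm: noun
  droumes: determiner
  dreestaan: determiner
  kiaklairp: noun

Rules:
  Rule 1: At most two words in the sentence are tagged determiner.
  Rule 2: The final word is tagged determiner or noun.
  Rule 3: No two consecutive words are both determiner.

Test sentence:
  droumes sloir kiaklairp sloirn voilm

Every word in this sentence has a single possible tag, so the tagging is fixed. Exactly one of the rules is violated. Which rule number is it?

3

Fixed tagging: determiner determiner noun noun noun.
Applying the rules: R1 ok, R2 ok, R3 fails.
Only rule 3 fails.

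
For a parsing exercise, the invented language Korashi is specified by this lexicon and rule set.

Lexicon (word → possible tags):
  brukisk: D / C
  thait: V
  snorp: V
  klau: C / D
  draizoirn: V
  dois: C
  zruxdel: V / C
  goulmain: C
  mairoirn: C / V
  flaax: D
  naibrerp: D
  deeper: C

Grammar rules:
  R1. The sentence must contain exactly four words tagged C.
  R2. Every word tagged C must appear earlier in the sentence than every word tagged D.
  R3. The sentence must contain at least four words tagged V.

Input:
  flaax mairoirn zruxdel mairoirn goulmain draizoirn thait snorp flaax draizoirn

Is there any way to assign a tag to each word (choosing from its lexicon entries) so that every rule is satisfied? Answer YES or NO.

Candidates per position — 1:flaax {D}; 2:mairoirn {C,V}; 3:zruxdel {V,C}; 4:mairoirn {C,V}; 5:goulmain {C}; 6:draizoirn {V}; 7:thait {V}; 8:snorp {V}; 9:flaax {D}; 10:draizoirn {V}.
Rule 2 cannot be satisfied by any choice of tags from the lexicon.
So there is no consistent tagging.

NO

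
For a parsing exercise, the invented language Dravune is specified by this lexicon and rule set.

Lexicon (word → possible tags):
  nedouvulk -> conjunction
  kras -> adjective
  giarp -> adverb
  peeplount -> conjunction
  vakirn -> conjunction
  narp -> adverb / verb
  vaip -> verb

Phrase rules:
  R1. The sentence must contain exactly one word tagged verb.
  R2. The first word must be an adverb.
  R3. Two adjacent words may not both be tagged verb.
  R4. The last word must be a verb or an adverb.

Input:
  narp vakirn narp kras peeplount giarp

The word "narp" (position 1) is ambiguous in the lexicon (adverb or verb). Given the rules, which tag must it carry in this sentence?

adverb

Candidates per position — 1:narp {adverb,verb}; 2:vakirn {conjunction}; 3:narp {adverb,verb}; 4:kras {adjective}; 5:peeplount {conjunction}; 6:giarp {adverb}.
Position 1: tagging it verb would leave rule 2 unsatisfiable, so it must be adverb.
Position 3: tagging it adverb would leave rule 1 unsatisfiable, so it must be verb.
So the tagging must be: adverb conjunction verb adjective conjunction adverb.
Checking: rule 1 satisfied; rule 2 satisfied; rule 3 satisfied; rule 4 satisfied.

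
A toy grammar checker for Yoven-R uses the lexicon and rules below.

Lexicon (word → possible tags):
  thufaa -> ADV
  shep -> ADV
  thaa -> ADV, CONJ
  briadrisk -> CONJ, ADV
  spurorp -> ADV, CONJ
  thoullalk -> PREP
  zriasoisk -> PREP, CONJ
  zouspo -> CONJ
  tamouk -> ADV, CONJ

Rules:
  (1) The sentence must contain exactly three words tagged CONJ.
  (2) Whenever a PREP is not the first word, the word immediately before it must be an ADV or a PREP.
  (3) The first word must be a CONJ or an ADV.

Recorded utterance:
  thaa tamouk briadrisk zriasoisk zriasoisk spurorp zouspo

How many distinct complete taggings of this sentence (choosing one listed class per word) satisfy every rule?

7

Candidates per position — 1:thaa {ADV,CONJ}; 2:tamouk {ADV,CONJ}; 3:briadrisk {CONJ,ADV}; 4:zriasoisk {PREP,CONJ}; 5:zriasoisk {PREP,CONJ}; 6:spurorp {ADV,CONJ}; 7:zouspo {CONJ}.
There are 64 candidate sequences in total.
Checking each against the rules leaves 7 sequences.
Count = 7.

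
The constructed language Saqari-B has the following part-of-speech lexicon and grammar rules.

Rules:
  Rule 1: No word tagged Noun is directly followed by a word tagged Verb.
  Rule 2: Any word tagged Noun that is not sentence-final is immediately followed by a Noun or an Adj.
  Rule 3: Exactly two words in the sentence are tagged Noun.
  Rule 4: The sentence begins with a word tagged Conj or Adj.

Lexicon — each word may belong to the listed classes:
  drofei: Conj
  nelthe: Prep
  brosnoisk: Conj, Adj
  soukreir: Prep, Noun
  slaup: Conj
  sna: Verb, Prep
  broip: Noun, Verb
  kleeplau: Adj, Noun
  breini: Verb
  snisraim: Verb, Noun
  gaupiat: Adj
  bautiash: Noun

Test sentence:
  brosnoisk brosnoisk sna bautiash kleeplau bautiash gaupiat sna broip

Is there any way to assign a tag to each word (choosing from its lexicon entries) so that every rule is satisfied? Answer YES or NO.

YES

Candidates per position — 1:brosnoisk {Conj,Adj}; 2:brosnoisk {Conj,Adj}; 3:sna {Verb,Prep}; 4:bautiash {Noun}; 5:kleeplau {Adj,Noun}; 6:bautiash {Noun}; 7:gaupiat {Adj}; 8:sna {Verb,Prep}; 9:broip {Noun,Verb}.
One satisfying assignment: Adj Conj Verb Noun Adj Noun Adj Verb Verb.
Check: rule 1 ✓; rule 2 ✓; rule 3 ✓; rule 4 ✓.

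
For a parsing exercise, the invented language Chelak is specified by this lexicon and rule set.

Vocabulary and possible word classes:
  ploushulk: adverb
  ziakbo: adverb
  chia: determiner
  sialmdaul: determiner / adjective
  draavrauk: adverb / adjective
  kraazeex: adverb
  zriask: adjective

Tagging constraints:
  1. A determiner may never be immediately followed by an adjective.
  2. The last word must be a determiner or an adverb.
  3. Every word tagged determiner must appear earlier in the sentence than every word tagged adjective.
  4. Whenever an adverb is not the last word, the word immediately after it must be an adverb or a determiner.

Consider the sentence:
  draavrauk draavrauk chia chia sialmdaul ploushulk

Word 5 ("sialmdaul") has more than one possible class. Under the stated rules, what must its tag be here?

determiner

Candidates per position — 1:draavrauk {adverb,adjective}; 2:draavrauk {adverb,adjective}; 3:chia {determiner}; 4:chia {determiner}; 5:sialmdaul {determiner,adjective}; 6:ploushulk {adverb}.
At position 1, choosing adjective makes rule 3 impossible to satisfy; hence adverb.
At position 2, choosing adjective makes rule 3 impossible to satisfy; hence adverb.
At position 5, choosing adjective makes rule 1 impossible to satisfy; hence determiner.
The only consistent sequence is: adverb adverb determiner determiner determiner adverb.
Rule-by-rule: rule 1 ok; rule 2 ok; rule 3 ok; rule 4 ok.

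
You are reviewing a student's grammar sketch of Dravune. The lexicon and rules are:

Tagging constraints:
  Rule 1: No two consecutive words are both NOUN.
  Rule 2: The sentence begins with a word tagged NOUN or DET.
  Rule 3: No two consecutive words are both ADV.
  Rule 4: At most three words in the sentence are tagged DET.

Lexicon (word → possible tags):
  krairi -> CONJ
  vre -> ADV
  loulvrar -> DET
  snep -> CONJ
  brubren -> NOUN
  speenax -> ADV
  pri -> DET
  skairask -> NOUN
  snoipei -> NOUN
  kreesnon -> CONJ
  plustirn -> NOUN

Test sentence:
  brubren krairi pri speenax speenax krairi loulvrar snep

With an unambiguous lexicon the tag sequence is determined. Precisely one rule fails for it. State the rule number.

Fixed tagging: NOUN CONJ DET ADV ADV CONJ DET CONJ.
Checking each rule: R1 ok, R2 ok, R3 fails, R4 ok.
Only rule 3 fails.

3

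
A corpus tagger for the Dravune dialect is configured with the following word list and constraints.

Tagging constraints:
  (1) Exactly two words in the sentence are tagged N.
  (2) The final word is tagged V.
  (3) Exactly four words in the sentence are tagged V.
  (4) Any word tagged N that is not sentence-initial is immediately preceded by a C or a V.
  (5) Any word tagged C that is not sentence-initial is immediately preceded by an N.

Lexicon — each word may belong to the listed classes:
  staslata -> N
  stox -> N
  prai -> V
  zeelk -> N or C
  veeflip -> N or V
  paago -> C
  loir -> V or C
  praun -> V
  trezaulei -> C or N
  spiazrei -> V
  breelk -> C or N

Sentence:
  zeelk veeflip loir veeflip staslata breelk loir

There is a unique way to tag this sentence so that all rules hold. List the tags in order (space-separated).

Candidates per position — 1:zeelk {N,C}; 2:veeflip {N,V}; 3:loir {V,C}; 4:veeflip {N,V}; 5:staslata {N}; 6:breelk {C,N}; 7:loir {V,C}.
Position 2: N is ruled out by rule 3; that leaves V.
Position 3: C is ruled out by rule 3; that leaves V.
Position 4: N is ruled out by rule 3; that leaves V.
Position 6: N is ruled out by rule 4; that leaves C.
Position 7: C is ruled out by rule 2; that leaves V.
Position 1: C is ruled out by rule 1; that leaves N.
So the tagging must be: N V V V N C V.
Checking: rule 1 satisfied; rule 2 satisfied; rule 3 satisfied; rule 4 satisfied; rule 5 satisfied.

N V V V N C V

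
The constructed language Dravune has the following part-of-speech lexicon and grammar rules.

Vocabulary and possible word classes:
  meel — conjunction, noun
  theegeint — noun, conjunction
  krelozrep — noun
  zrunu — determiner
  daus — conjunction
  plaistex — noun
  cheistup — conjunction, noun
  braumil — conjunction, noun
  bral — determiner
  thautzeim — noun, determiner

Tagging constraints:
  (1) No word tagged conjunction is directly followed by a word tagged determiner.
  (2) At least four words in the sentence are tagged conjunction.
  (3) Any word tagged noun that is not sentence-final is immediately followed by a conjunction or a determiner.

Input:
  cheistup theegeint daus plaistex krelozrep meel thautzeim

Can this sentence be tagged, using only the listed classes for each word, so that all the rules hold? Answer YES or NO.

NO

Candidates per position — 1:cheistup {conjunction,noun}; 2:theegeint {noun,conjunction}; 3:daus {conjunction}; 4:plaistex {noun}; 5:krelozrep {noun}; 6:meel {conjunction,noun}; 7:thautzeim {noun,determiner}.
Rule 3 cannot be satisfied by any choice of tags from the lexicon.
So there is no consistent tagging.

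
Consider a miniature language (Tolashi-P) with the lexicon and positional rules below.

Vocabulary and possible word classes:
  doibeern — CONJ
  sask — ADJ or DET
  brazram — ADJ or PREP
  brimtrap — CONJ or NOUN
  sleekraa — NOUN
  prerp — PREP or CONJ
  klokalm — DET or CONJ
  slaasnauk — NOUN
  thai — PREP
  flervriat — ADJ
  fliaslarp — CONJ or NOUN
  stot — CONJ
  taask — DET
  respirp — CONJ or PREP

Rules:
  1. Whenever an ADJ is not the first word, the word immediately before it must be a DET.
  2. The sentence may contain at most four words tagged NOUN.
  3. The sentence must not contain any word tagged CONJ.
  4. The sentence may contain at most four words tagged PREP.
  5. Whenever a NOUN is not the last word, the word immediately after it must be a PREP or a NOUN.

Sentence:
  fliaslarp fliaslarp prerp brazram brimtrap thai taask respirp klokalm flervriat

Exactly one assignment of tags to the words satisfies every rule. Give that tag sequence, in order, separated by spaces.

Candidates per position — 1:fliaslarp {CONJ,NOUN}; 2:fliaslarp {CONJ,NOUN}; 3:prerp {PREP,CONJ}; 4:brazram {ADJ,PREP}; 5:brimtrap {CONJ,NOUN}; 6:thai {PREP}; 7:taask {DET}; 8:respirp {CONJ,PREP}; 9:klokalm {DET,CONJ}; 10:flervriat {ADJ}.
Word 1 cannot be CONJ — rule 3 would then fail for every completion. It is NOUN.
Word 2 cannot be CONJ — rule 3 would then fail for every completion. It is NOUN.
Word 3 cannot be CONJ — rule 3 would then fail for every completion. It is PREP.
Word 4 cannot be ADJ — rule 1 would then fail for every completion. It is PREP.
Word 5 cannot be CONJ — rule 3 would then fail for every completion. It is NOUN.
Word 8 cannot be CONJ — rule 3 would then fail for every completion. It is PREP.
Word 9 cannot be CONJ — rule 1 would then fail for every completion. It is DET.
The only consistent sequence is: NOUN NOUN PREP PREP NOUN PREP DET PREP DET ADJ.
Checking: rule 1 ok; rule 2 ok; rule 3 ok; rule 4 ok; rule 5 ok.

NOUN NOUN PREP PREP NOUN PREP DET PREP DET ADJ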